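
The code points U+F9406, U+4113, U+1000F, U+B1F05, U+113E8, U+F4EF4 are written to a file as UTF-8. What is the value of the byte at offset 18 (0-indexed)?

0xA8

U+F9406 → 4-byte form F3 B9 90 86 at offsets 0–3.
U+4113 → 3-byte form E4 84 93 at offsets 4–6.
U+1000F → 4-byte form F0 90 80 8F at offsets 7–10.
U+B1F05 → 4-byte form F2 B1 BC 85 at offsets 11–14.
U+113E8 → 4-byte form F0 91 8F A8 at offsets 15–18.
Offset 18 falls in char 5's range; it's byte 4 of F0 91 8F A8 = 0xA8.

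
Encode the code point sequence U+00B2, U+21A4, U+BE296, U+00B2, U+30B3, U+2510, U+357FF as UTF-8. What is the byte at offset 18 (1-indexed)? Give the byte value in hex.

0xF0

1-indexed offset 18 is 0-indexed offset 17.
U+00B2 → 2-byte form C2 B2 at offsets 0–1.
U+21A4 → 3-byte form E2 86 A4 at offsets 2–4.
U+BE296 → 4-byte form F2 BE 8A 96 at offsets 5–8.
U+00B2 → 2-byte form C2 B2 at offsets 9–10.
U+30B3 → 3-byte form E3 82 B3 at offsets 11–13.
U+2510 → 3-byte form E2 94 90 at offsets 14–16.
U+357FF → 4-byte form F0 B5 9F BF at offsets 17–20.
Offset 17 falls in char 7's range; it's byte 1 of F0 B5 9F BF = 0xF0.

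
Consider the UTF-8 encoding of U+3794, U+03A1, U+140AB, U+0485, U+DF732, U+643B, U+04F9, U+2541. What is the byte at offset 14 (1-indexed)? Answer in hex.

0x9C

1-indexed offset 14 is 0-indexed offset 13.
U+3794 → 3-byte form E3 9E 94 at offsets 0–2.
U+03A1 → 2-byte form CE A1 at offsets 3–4.
U+140AB → 4-byte form F0 94 82 AB at offsets 5–8.
U+0485 → 2-byte form D2 85 at offsets 9–10.
U+DF732 → 4-byte form F3 9F 9C B2 at offsets 11–14.
Offset 13 falls in char 5's range; it's byte 3 of F3 9F 9C B2 = 0x9C.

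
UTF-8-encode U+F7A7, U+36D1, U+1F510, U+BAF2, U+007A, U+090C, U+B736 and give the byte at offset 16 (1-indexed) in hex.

1-indexed offset 16 is 0-indexed offset 15.
U+F7A7 → 3-byte form EF 9E A7 at offsets 0–2.
U+36D1 → 3-byte form E3 9B 91 at offsets 3–5.
U+1F510 → 4-byte form F0 9F 94 90 at offsets 6–9.
U+BAF2 → 3-byte form EB AB B2 at offsets 10–12.
U+007A → 1-byte form 7A at offsets 13–13.
U+090C → 3-byte form E0 A4 8C at offsets 14–16.
Offset 15 falls in char 6's range; it's byte 2 of E0 A4 8C = 0xA4.

0xA4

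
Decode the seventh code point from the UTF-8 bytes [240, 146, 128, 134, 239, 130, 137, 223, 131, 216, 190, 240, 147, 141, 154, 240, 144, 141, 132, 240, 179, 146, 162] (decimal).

Offset 0: leading byte 0xF0 = 11110000 → 4-byte char #1 = F0 92 80 86.
Offset 4: leading byte 0xEF = 11101111 → 3-byte char #2 = EF 82 89.
Offset 7: leading byte 0xDF = 11011111 → 2-byte char #3 = DF 83.
Offset 9: leading byte 0xD8 = 11011000 → 2-byte char #4 = D8 BE.
Offset 11: leading byte 0xF0 = 11110000 → 4-byte char #5 = F0 93 8D 9A.
Offset 15: leading byte 0xF0 = 11110000 → 4-byte char #6 = F0 90 8D 84.
Offset 19: leading byte 0xF0 = 11110000 → 4-byte char #7 = F0 B3 92 A2.
Leading byte 0xF0 = 11110000 matches 11110xxx → 4-byte sequence.
Byte 1: 0xF0 = 11110000, payload 000 (3 bits).
Byte 2: 0xB3 = 10110011 (10xxxxxx ✓), payload 110011.
Byte 3: 0x92 = 10010010 (10xxxxxx ✓), payload 010010.
Byte 4: 0xA2 = 10100010 (10xxxxxx ✓), payload 100010.
Concatenate: 000110011010010100010 = 0x334A2 (21 bits → U+334A2).

U+334A2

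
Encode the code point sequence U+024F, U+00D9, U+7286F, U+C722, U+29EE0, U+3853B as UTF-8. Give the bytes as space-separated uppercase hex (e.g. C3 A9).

C9 8F C3 99 F1 B2 A1 AF EC 9C A2 F0 A9 BB A0 F0 B8 94 BB

U+024F: 2-byte form → C9 8F.
U+00D9: 2-byte form → C3 99.
U+7286F: 4-byte form → F1 B2 A1 AF.
U+C722: 3-byte form → EC 9C A2.
U+29EE0: 4-byte form → F0 A9 BB A0.
U+3853B: 4-byte form → F0 B8 94 BB.
Concatenated (19 bytes): C9 8F C3 99 F1 B2 A1 AF EC 9C A2 F0 A9 BB A0 F0 B8 94 BB.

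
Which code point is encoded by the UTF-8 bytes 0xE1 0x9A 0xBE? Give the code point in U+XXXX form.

Leading byte 0xE1 = 11100001 matches 1110xxxx → 3-byte sequence.
Byte 1: 0xE1 = 11100001, payload 0001 (4 bits).
Byte 2: 0x9A = 10011010 (10xxxxxx ✓), payload 011010.
Byte 3: 0xBE = 10111110 (10xxxxxx ✓), payload 111110.
Concatenate: 0001011010111110 = 0x16BE (16 bits → U+16BE).

U+16BE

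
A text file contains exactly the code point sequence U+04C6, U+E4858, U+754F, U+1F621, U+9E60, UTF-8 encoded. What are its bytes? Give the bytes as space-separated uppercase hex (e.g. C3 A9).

U+04C6: 2-byte form → D3 86.
U+E4858: 4-byte form → F3 A4 A1 98.
U+754F: 3-byte form → E7 95 8F.
U+1F621: 4-byte form → F0 9F 98 A1.
U+9E60: 3-byte form → E9 B9 A0.
Concatenated (16 bytes): D3 86 F3 A4 A1 98 E7 95 8F F0 9F 98 A1 E9 B9 A0.

D3 86 F3 A4 A1 98 E7 95 8F F0 9F 98 A1 E9 B9 A0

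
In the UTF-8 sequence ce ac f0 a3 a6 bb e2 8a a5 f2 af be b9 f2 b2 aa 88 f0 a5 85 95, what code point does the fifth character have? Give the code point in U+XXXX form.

U+B2A88

Offset 0: leading byte 0xCE = 11001110 → 2-byte char #1 = CE AC.
Offset 2: leading byte 0xF0 = 11110000 → 4-byte char #2 = F0 A3 A6 BB.
Offset 6: leading byte 0xE2 = 11100010 → 3-byte char #3 = E2 8A A5.
Offset 9: leading byte 0xF2 = 11110010 → 4-byte char #4 = F2 AF BE B9.
Offset 13: leading byte 0xF2 = 11110010 → 4-byte char #5 = F2 B2 AA 88.
Leading byte 0xF2 = 11110010 matches 11110xxx → 4-byte sequence.
Byte 1: 0xF2 = 11110010, payload 010 (3 bits).
Byte 2: 0xB2 = 10110010 (10xxxxxx ✓), payload 110010.
Byte 3: 0xAA = 10101010 (10xxxxxx ✓), payload 101010.
Byte 4: 0x88 = 10001000 (10xxxxxx ✓), payload 001000.
Concatenate: 010110010101010001000 = 0xB2A88 (21 bits → U+B2A88).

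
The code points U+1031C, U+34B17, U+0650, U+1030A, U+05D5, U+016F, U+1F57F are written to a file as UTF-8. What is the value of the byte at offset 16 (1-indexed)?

0x95

1-indexed offset 16 is 0-indexed offset 15.
U+1031C → 4-byte form F0 90 8C 9C at offsets 0–3.
U+34B17 → 4-byte form F0 B4 AC 97 at offsets 4–7.
U+0650 → 2-byte form D9 90 at offsets 8–9.
U+1030A → 4-byte form F0 90 8C 8A at offsets 10–13.
U+05D5 → 2-byte form D7 95 at offsets 14–15.
Offset 15 falls in char 5's range; it's byte 2 of D7 95 = 0x95.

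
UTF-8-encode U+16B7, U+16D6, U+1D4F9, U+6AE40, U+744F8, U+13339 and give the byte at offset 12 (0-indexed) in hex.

0xB9

U+16B7 → 3-byte form E1 9A B7 at offsets 0–2.
U+16D6 → 3-byte form E1 9B 96 at offsets 3–5.
U+1D4F9 → 4-byte form F0 9D 93 B9 at offsets 6–9.
U+6AE40 → 4-byte form F1 AA B9 80 at offsets 10–13.
Offset 12 falls in char 4's range; it's byte 3 of F1 AA B9 80 = 0xB9.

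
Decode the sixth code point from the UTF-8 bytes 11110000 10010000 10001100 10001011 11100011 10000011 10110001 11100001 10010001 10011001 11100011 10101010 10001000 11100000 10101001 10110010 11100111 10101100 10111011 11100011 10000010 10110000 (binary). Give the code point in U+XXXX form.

Offset 0: leading byte 0xF0 = 11110000 → 4-byte char #1 = F0 90 8C 8B.
Offset 4: leading byte 0xE3 = 11100011 → 3-byte char #2 = E3 83 B1.
Offset 7: leading byte 0xE1 = 11100001 → 3-byte char #3 = E1 91 99.
Offset 10: leading byte 0xE3 = 11100011 → 3-byte char #4 = E3 AA 88.
Offset 13: leading byte 0xE0 = 11100000 → 3-byte char #5 = E0 A9 B2.
Offset 16: leading byte 0xE7 = 11100111 → 3-byte char #6 = E7 AC BB.
Leading byte 0xE7 = 11100111 matches 1110xxxx → 3-byte sequence.
Byte 1: 0xE7 = 11100111, payload 0111 (4 bits).
Byte 2: 0xAC = 10101100 (10xxxxxx ✓), payload 101100.
Byte 3: 0xBB = 10111011 (10xxxxxx ✓), payload 111011.
Concatenate: 0111101100111011 = 0x7B3B (16 bits → U+7B3B).

U+7B3B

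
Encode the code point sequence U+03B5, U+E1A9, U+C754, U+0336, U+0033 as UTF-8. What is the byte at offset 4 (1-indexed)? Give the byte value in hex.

0x86

1-indexed offset 4 is 0-indexed offset 3.
U+03B5 → 2-byte form CE B5 at offsets 0–1.
U+E1A9 → 3-byte form EE 86 A9 at offsets 2–4.
Offset 3 falls in char 2's range; it's byte 2 of EE 86 A9 = 0x86.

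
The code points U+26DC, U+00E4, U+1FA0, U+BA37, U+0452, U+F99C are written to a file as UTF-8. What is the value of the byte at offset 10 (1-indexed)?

0xA8

1-indexed offset 10 is 0-indexed offset 9.
U+26DC → 3-byte form E2 9B 9C at offsets 0–2.
U+00E4 → 2-byte form C3 A4 at offsets 3–4.
U+1FA0 → 3-byte form E1 BE A0 at offsets 5–7.
U+BA37 → 3-byte form EB A8 B7 at offsets 8–10.
Offset 9 falls in char 4's range; it's byte 2 of EB A8 B7 = 0xA8.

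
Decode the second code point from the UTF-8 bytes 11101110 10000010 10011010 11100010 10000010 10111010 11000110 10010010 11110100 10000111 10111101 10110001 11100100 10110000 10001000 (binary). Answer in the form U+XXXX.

U+20BA

Offset 0: leading byte 0xEE = 11101110 → 3-byte char #1 = EE 82 9A.
Offset 3: leading byte 0xE2 = 11100010 → 3-byte char #2 = E2 82 BA.
Leading byte 0xE2 = 11100010 matches 1110xxxx → 3-byte sequence.
Byte 1: 0xE2 = 11100010, payload 0010 (4 bits).
Byte 2: 0x82 = 10000010 (10xxxxxx ✓), payload 000010.
Byte 3: 0xBA = 10111010 (10xxxxxx ✓), payload 111010.
Concatenate: 0010000010111010 = 0x20BA (16 bits → U+20BA).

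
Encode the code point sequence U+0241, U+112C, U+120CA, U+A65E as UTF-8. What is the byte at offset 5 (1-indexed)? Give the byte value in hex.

1-indexed offset 5 is 0-indexed offset 4.
U+0241 → 2-byte form C9 81 at offsets 0–1.
U+112C → 3-byte form E1 84 AC at offsets 2–4.
Offset 4 falls in char 2's range; it's byte 3 of E1 84 AC = 0xAC.

0xAC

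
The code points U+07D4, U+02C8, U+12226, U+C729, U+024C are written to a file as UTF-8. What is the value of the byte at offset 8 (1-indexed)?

1-indexed offset 8 is 0-indexed offset 7.
U+07D4 → 2-byte form DF 94 at offsets 0–1.
U+02C8 → 2-byte form CB 88 at offsets 2–3.
U+12226 → 4-byte form F0 92 88 A6 at offsets 4–7.
Offset 7 falls in char 3's range; it's byte 4 of F0 92 88 A6 = 0xA6.

0xA6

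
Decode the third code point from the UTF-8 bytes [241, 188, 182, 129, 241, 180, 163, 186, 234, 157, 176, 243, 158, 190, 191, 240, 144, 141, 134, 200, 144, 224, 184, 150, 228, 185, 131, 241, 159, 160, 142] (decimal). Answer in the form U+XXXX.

U+A770

Offset 0: leading byte 0xF1 = 11110001 → 4-byte char #1 = F1 BC B6 81.
Offset 4: leading byte 0xF1 = 11110001 → 4-byte char #2 = F1 B4 A3 BA.
Offset 8: leading byte 0xEA = 11101010 → 3-byte char #3 = EA 9D B0.
Leading byte 0xEA = 11101010 matches 1110xxxx → 3-byte sequence.
Byte 1: 0xEA = 11101010, payload 1010 (4 bits).
Byte 2: 0x9D = 10011101 (10xxxxxx ✓), payload 011101.
Byte 3: 0xB0 = 10110000 (10xxxxxx ✓), payload 110000.
Concatenate: 1010011101110000 = 0xA770 (16 bits → U+A770).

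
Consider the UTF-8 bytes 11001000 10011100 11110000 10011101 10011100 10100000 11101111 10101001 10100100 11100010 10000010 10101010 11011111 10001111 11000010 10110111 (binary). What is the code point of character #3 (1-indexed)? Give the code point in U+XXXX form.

Offset 0: leading byte 0xC8 = 11001000 → 2-byte char #1 = C8 9C.
Offset 2: leading byte 0xF0 = 11110000 → 4-byte char #2 = F0 9D 9C A0.
Offset 6: leading byte 0xEF = 11101111 → 3-byte char #3 = EF A9 A4.
Leading byte 0xEF = 11101111 matches 1110xxxx → 3-byte sequence.
Byte 1: 0xEF = 11101111, payload 1111 (4 bits).
Byte 2: 0xA9 = 10101001 (10xxxxxx ✓), payload 101001.
Byte 3: 0xA4 = 10100100 (10xxxxxx ✓), payload 100100.
Concatenate: 1111101001100100 = 0xFA64 (16 bits → U+FA64).

U+FA64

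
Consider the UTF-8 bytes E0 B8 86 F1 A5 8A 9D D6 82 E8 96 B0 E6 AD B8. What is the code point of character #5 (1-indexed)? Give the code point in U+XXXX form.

U+6B78

Offset 0: leading byte 0xE0 = 11100000 → 3-byte char #1 = E0 B8 86.
Offset 3: leading byte 0xF1 = 11110001 → 4-byte char #2 = F1 A5 8A 9D.
Offset 7: leading byte 0xD6 = 11010110 → 2-byte char #3 = D6 82.
Offset 9: leading byte 0xE8 = 11101000 → 3-byte char #4 = E8 96 B0.
Offset 12: leading byte 0xE6 = 11100110 → 3-byte char #5 = E6 AD B8.
Leading byte 0xE6 = 11100110 matches 1110xxxx → 3-byte sequence.
Byte 1: 0xE6 = 11100110, payload 0110 (4 bits).
Byte 2: 0xAD = 10101101 (10xxxxxx ✓), payload 101101.
Byte 3: 0xB8 = 10111000 (10xxxxxx ✓), payload 111000.
Concatenate: 0110101101111000 = 0x6B78 (16 bits → U+6B78).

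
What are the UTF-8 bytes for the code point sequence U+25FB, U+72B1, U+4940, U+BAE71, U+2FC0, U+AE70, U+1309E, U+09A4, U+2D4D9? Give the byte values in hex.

E2 97 BB E7 8A B1 E4 A5 80 F2 BA B9 B1 E2 BF 80 EA B9 B0 F0 93 82 9E E0 A6 A4 F0 AD 93 99

U+25FB: 3-byte form → E2 97 BB.
U+72B1: 3-byte form → E7 8A B1.
U+4940: 3-byte form → E4 A5 80.
U+BAE71: 4-byte form → F2 BA B9 B1.
U+2FC0: 3-byte form → E2 BF 80.
U+AE70: 3-byte form → EA B9 B0.
U+1309E: 4-byte form → F0 93 82 9E.
U+09A4: 3-byte form → E0 A6 A4.
U+2D4D9: 4-byte form → F0 AD 93 99.
Concatenated (30 bytes): E2 97 BB E7 8A B1 E4 A5 80 F2 BA B9 B1 E2 BF 80 EA B9 B0 F0 93 82 9E E0 A6 A4 F0 AD 93 99.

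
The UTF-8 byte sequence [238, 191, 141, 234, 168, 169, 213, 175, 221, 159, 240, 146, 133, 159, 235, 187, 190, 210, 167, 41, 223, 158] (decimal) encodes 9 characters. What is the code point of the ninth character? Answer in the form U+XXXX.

Offset 0: leading byte 0xEE = 11101110 → 3-byte char #1 = EE BF 8D.
Offset 3: leading byte 0xEA = 11101010 → 3-byte char #2 = EA A8 A9.
Offset 6: leading byte 0xD5 = 11010101 → 2-byte char #3 = D5 AF.
Offset 8: leading byte 0xDD = 11011101 → 2-byte char #4 = DD 9F.
Offset 10: leading byte 0xF0 = 11110000 → 4-byte char #5 = F0 92 85 9F.
Offset 14: leading byte 0xEB = 11101011 → 3-byte char #6 = EB BB BE.
Offset 17: leading byte 0xD2 = 11010010 → 2-byte char #7 = D2 A7.
Offset 19: leading byte 0x29 = 00101001 → 1-byte char #8 = 29.
Offset 20: leading byte 0xDF = 11011111 → 2-byte char #9 = DF 9E.
Leading byte 0xDF = 11011111 matches 110xxxxx → 2-byte sequence.
Byte 1: 0xDF = 11011111, payload 11111 (5 bits).
Byte 2: 0x9E = 10011110 (10xxxxxx ✓), payload 011110.
Concatenate: 11111011110 = 0x7DE (11 bits → U+07DE).

U+07DE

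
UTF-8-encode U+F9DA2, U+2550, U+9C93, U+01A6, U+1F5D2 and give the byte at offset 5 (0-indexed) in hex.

U+F9DA2 → 4-byte form F3 B9 B6 A2 at offsets 0–3.
U+2550 → 3-byte form E2 95 90 at offsets 4–6.
Offset 5 falls in char 2's range; it's byte 2 of E2 95 90 = 0x95.

0x95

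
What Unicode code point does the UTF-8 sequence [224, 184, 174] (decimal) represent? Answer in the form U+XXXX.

U+0E2E

Leading byte 0xE0 = 11100000 matches 1110xxxx → 3-byte sequence.
Byte 1: 0xE0 = 11100000, payload 0000 (4 bits).
Byte 2: 0xB8 = 10111000 (10xxxxxx ✓), payload 111000.
Byte 3: 0xAE = 10101110 (10xxxxxx ✓), payload 101110.
Concatenate: 0000111000101110 = 0xE2E (16 bits → U+0E2E).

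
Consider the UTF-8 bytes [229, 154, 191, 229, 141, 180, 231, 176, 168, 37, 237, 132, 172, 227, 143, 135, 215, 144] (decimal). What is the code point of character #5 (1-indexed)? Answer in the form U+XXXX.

Offset 0: leading byte 0xE5 = 11100101 → 3-byte char #1 = E5 9A BF.
Offset 3: leading byte 0xE5 = 11100101 → 3-byte char #2 = E5 8D B4.
Offset 6: leading byte 0xE7 = 11100111 → 3-byte char #3 = E7 B0 A8.
Offset 9: leading byte 0x25 = 00100101 → 1-byte char #4 = 25.
Offset 10: leading byte 0xED = 11101101 → 3-byte char #5 = ED 84 AC.
Leading byte 0xED = 11101101 matches 1110xxxx → 3-byte sequence.
Byte 1: 0xED = 11101101, payload 1101 (4 bits).
Byte 2: 0x84 = 10000100 (10xxxxxx ✓), payload 000100.
Byte 3: 0xAC = 10101100 (10xxxxxx ✓), payload 101100.
Concatenate: 1101000100101100 = 0xD12C (16 bits → U+D12C).

U+D12C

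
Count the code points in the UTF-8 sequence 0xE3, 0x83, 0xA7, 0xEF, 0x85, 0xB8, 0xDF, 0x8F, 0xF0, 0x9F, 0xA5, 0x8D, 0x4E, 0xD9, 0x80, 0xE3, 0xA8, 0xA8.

Byte at offset 0: 0xE3 = 11100011 → 3-byte char (#1). Advance 3.
Byte at offset 3: 0xEF = 11101111 → 3-byte char (#2). Advance 3.
Byte at offset 6: 0xDF = 11011111 → 2-byte char (#3). Advance 2.
Byte at offset 8: 0xF0 = 11110000 → 4-byte char (#4). Advance 4.
Byte at offset 12: 0x4E = 01001110 → 1-byte char (#5). Advance 1.
Byte at offset 13: 0xD9 = 11011001 → 2-byte char (#6). Advance 2.
Byte at offset 15: 0xE3 = 11100011 → 3-byte char (#7). Advance 3.
Reached end at offset 18 after 7 code points.

7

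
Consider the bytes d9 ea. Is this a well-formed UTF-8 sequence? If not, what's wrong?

invalid (non-continuation byte where continuation expected)

Leading byte 0xD9 = 11011001 → 2-byte form.
Byte 2 is 0xEA = 11101010, which is not 10xxxxxx — expected a continuation byte.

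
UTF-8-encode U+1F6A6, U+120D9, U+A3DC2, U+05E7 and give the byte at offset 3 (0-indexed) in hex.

0xA6

U+1F6A6 → 4-byte form F0 9F 9A A6 at offsets 0–3.
Offset 3 falls in char 1's range; it's byte 4 of F0 9F 9A A6 = 0xA6.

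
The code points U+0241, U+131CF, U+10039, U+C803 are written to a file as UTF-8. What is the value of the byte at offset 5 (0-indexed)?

U+0241 → 2-byte form C9 81 at offsets 0–1.
U+131CF → 4-byte form F0 93 87 8F at offsets 2–5.
Offset 5 falls in char 2's range; it's byte 4 of F0 93 87 8F = 0x8F.

0x8F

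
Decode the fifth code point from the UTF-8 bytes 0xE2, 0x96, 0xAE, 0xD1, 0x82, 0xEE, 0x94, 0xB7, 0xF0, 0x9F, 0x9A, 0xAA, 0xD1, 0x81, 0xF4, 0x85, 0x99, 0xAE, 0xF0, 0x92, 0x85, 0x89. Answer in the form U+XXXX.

U+0441

Offset 0: leading byte 0xE2 = 11100010 → 3-byte char #1 = E2 96 AE.
Offset 3: leading byte 0xD1 = 11010001 → 2-byte char #2 = D1 82.
Offset 5: leading byte 0xEE = 11101110 → 3-byte char #3 = EE 94 B7.
Offset 8: leading byte 0xF0 = 11110000 → 4-byte char #4 = F0 9F 9A AA.
Offset 12: leading byte 0xD1 = 11010001 → 2-byte char #5 = D1 81.
Leading byte 0xD1 = 11010001 matches 110xxxxx → 2-byte sequence.
Byte 1: 0xD1 = 11010001, payload 10001 (5 bits).
Byte 2: 0x81 = 10000001 (10xxxxxx ✓), payload 000001.
Concatenate: 10001000001 = 0x441 (11 bits → U+0441).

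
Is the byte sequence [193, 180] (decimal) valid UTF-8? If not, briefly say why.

Leading byte 0xC1 = 11000001 → 2-byte form.
Continuation bytes all match 10xxxxxx. Payload decodes to 0x74.
But 0x74 < 0x80, the minimum for a 2-byte sequence — this is an overlong encoding.

invalid (overlong encoding)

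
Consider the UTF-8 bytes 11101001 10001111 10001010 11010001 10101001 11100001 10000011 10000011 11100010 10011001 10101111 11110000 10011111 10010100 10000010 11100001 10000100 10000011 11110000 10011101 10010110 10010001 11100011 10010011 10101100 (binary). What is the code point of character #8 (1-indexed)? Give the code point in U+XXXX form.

Offset 0: leading byte 0xE9 = 11101001 → 3-byte char #1 = E9 8F 8A.
Offset 3: leading byte 0xD1 = 11010001 → 2-byte char #2 = D1 A9.
Offset 5: leading byte 0xE1 = 11100001 → 3-byte char #3 = E1 83 83.
Offset 8: leading byte 0xE2 = 11100010 → 3-byte char #4 = E2 99 AF.
Offset 11: leading byte 0xF0 = 11110000 → 4-byte char #5 = F0 9F 94 82.
Offset 15: leading byte 0xE1 = 11100001 → 3-byte char #6 = E1 84 83.
Offset 18: leading byte 0xF0 = 11110000 → 4-byte char #7 = F0 9D 96 91.
Offset 22: leading byte 0xE3 = 11100011 → 3-byte char #8 = E3 93 AC.
Leading byte 0xE3 = 11100011 matches 1110xxxx → 3-byte sequence.
Byte 1: 0xE3 = 11100011, payload 0011 (4 bits).
Byte 2: 0x93 = 10010011 (10xxxxxx ✓), payload 010011.
Byte 3: 0xAC = 10101100 (10xxxxxx ✓), payload 101100.
Concatenate: 0011010011101100 = 0x34EC (16 bits → U+34EC).

U+34EC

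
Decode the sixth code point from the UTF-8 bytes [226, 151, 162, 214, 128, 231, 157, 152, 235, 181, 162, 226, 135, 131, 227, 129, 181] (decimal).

U+3075

Offset 0: leading byte 0xE2 = 11100010 → 3-byte char #1 = E2 97 A2.
Offset 3: leading byte 0xD6 = 11010110 → 2-byte char #2 = D6 80.
Offset 5: leading byte 0xE7 = 11100111 → 3-byte char #3 = E7 9D 98.
Offset 8: leading byte 0xEB = 11101011 → 3-byte char #4 = EB B5 A2.
Offset 11: leading byte 0xE2 = 11100010 → 3-byte char #5 = E2 87 83.
Offset 14: leading byte 0xE3 = 11100011 → 3-byte char #6 = E3 81 B5.
Leading byte 0xE3 = 11100011 matches 1110xxxx → 3-byte sequence.
Byte 1: 0xE3 = 11100011, payload 0011 (4 bits).
Byte 2: 0x81 = 10000001 (10xxxxxx ✓), payload 000001.
Byte 3: 0xB5 = 10110101 (10xxxxxx ✓), payload 110101.
Concatenate: 0011000001110101 = 0x3075 (16 bits → U+3075).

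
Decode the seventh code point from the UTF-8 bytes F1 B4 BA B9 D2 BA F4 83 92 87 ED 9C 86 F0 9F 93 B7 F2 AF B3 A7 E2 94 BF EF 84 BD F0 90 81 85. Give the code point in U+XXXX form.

U+253F

Offset 0: leading byte 0xF1 = 11110001 → 4-byte char #1 = F1 B4 BA B9.
Offset 4: leading byte 0xD2 = 11010010 → 2-byte char #2 = D2 BA.
Offset 6: leading byte 0xF4 = 11110100 → 4-byte char #3 = F4 83 92 87.
Offset 10: leading byte 0xED = 11101101 → 3-byte char #4 = ED 9C 86.
Offset 13: leading byte 0xF0 = 11110000 → 4-byte char #5 = F0 9F 93 B7.
Offset 17: leading byte 0xF2 = 11110010 → 4-byte char #6 = F2 AF B3 A7.
Offset 21: leading byte 0xE2 = 11100010 → 3-byte char #7 = E2 94 BF.
Leading byte 0xE2 = 11100010 matches 1110xxxx → 3-byte sequence.
Byte 1: 0xE2 = 11100010, payload 0010 (4 bits).
Byte 2: 0x94 = 10010100 (10xxxxxx ✓), payload 010100.
Byte 3: 0xBF = 10111111 (10xxxxxx ✓), payload 111111.
Concatenate: 0010010100111111 = 0x253F (16 bits → U+253F).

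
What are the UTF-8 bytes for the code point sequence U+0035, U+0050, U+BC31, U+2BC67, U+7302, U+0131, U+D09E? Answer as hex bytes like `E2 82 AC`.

U+0035: 1-byte form → 35.
U+0050: 1-byte form → 50.
U+BC31: 3-byte form → EB B0 B1.
U+2BC67: 4-byte form → F0 AB B1 A7.
U+7302: 3-byte form → E7 8C 82.
U+0131: 2-byte form → C4 B1.
U+D09E: 3-byte form → ED 82 9E.
Concatenated (17 bytes): 35 50 EB B0 B1 F0 AB B1 A7 E7 8C 82 C4 B1 ED 82 9E.

35 50 EB B0 B1 F0 AB B1 A7 E7 8C 82 C4 B1 ED 82 9E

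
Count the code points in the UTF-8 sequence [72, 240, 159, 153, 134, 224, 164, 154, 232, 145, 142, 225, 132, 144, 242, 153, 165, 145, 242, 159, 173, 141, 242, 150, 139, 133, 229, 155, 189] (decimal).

Byte at offset 0: 0x48 = 01001000 → 1-byte char (#1). Advance 1.
Byte at offset 1: 0xF0 = 11110000 → 4-byte char (#2). Advance 4.
Byte at offset 5: 0xE0 = 11100000 → 3-byte char (#3). Advance 3.
Byte at offset 8: 0xE8 = 11101000 → 3-byte char (#4). Advance 3.
Byte at offset 11: 0xE1 = 11100001 → 3-byte char (#5). Advance 3.
Byte at offset 14: 0xF2 = 11110010 → 4-byte char (#6). Advance 4.
Byte at offset 18: 0xF2 = 11110010 → 4-byte char (#7). Advance 4.
Byte at offset 22: 0xF2 = 11110010 → 4-byte char (#8). Advance 4.
Byte at offset 26: 0xE5 = 11100101 → 3-byte char (#9). Advance 3.
Reached end at offset 29 after 9 code points.

9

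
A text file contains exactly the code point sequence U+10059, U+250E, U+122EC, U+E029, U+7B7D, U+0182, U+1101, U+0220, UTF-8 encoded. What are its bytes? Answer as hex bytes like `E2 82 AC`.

U+10059: 4-byte form → F0 90 81 99.
U+250E: 3-byte form → E2 94 8E.
U+122EC: 4-byte form → F0 92 8B AC.
U+E029: 3-byte form → EE 80 A9.
U+7B7D: 3-byte form → E7 AD BD.
U+0182: 2-byte form → C6 82.
U+1101: 3-byte form → E1 84 81.
U+0220: 2-byte form → C8 A0.
Concatenated (24 bytes): F0 90 81 99 E2 94 8E F0 92 8B AC EE 80 A9 E7 AD BD C6 82 E1 84 81 C8 A0.

F0 90 81 99 E2 94 8E F0 92 8B AC EE 80 A9 E7 AD BD C6 82 E1 84 81 C8 A0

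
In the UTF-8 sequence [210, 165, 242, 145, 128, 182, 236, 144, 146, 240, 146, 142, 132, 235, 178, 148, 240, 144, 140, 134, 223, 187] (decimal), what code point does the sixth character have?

Offset 0: leading byte 0xD2 = 11010010 → 2-byte char #1 = D2 A5.
Offset 2: leading byte 0xF2 = 11110010 → 4-byte char #2 = F2 91 80 B6.
Offset 6: leading byte 0xEC = 11101100 → 3-byte char #3 = EC 90 92.
Offset 9: leading byte 0xF0 = 11110000 → 4-byte char #4 = F0 92 8E 84.
Offset 13: leading byte 0xEB = 11101011 → 3-byte char #5 = EB B2 94.
Offset 16: leading byte 0xF0 = 11110000 → 4-byte char #6 = F0 90 8C 86.
Leading byte 0xF0 = 11110000 matches 11110xxx → 4-byte sequence.
Byte 1: 0xF0 = 11110000, payload 000 (3 bits).
Byte 2: 0x90 = 10010000 (10xxxxxx ✓), payload 010000.
Byte 3: 0x8C = 10001100 (10xxxxxx ✓), payload 001100.
Byte 4: 0x86 = 10000110 (10xxxxxx ✓), payload 000110.
Concatenate: 000010000001100000110 = 0x10306 (21 bits → U+10306).

U+10306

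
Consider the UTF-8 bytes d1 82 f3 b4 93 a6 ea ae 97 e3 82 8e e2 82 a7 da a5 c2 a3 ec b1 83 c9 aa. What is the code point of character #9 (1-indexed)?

Offset 0: leading byte 0xD1 = 11010001 → 2-byte char #1 = D1 82.
Offset 2: leading byte 0xF3 = 11110011 → 4-byte char #2 = F3 B4 93 A6.
Offset 6: leading byte 0xEA = 11101010 → 3-byte char #3 = EA AE 97.
Offset 9: leading byte 0xE3 = 11100011 → 3-byte char #4 = E3 82 8E.
Offset 12: leading byte 0xE2 = 11100010 → 3-byte char #5 = E2 82 A7.
Offset 15: leading byte 0xDA = 11011010 → 2-byte char #6 = DA A5.
Offset 17: leading byte 0xC2 = 11000010 → 2-byte char #7 = C2 A3.
Offset 19: leading byte 0xEC = 11101100 → 3-byte char #8 = EC B1 83.
Offset 22: leading byte 0xC9 = 11001001 → 2-byte char #9 = C9 AA.
Leading byte 0xC9 = 11001001 matches 110xxxxx → 2-byte sequence.
Byte 1: 0xC9 = 11001001, payload 01001 (5 bits).
Byte 2: 0xAA = 10101010 (10xxxxxx ✓), payload 101010.
Concatenate: 01001101010 = 0x26A (11 bits → U+026A).

U+026A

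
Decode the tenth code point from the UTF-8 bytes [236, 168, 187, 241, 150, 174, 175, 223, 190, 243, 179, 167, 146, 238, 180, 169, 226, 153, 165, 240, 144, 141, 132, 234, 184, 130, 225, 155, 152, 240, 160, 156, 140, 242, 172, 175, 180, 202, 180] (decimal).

Offset 0: leading byte 0xEC = 11101100 → 3-byte char #1 = EC A8 BB.
Offset 3: leading byte 0xF1 = 11110001 → 4-byte char #2 = F1 96 AE AF.
Offset 7: leading byte 0xDF = 11011111 → 2-byte char #3 = DF BE.
Offset 9: leading byte 0xF3 = 11110011 → 4-byte char #4 = F3 B3 A7 92.
Offset 13: leading byte 0xEE = 11101110 → 3-byte char #5 = EE B4 A9.
Offset 16: leading byte 0xE2 = 11100010 → 3-byte char #6 = E2 99 A5.
Offset 19: leading byte 0xF0 = 11110000 → 4-byte char #7 = F0 90 8D 84.
Offset 23: leading byte 0xEA = 11101010 → 3-byte char #8 = EA B8 82.
Offset 26: leading byte 0xE1 = 11100001 → 3-byte char #9 = E1 9B 98.
Offset 29: leading byte 0xF0 = 11110000 → 4-byte char #10 = F0 A0 9C 8C.
Leading byte 0xF0 = 11110000 matches 11110xxx → 4-byte sequence.
Byte 1: 0xF0 = 11110000, payload 000 (3 bits).
Byte 2: 0xA0 = 10100000 (10xxxxxx ✓), payload 100000.
Byte 3: 0x9C = 10011100 (10xxxxxx ✓), payload 011100.
Byte 4: 0x8C = 10001100 (10xxxxxx ✓), payload 001100.
Concatenate: 000100000011100001100 = 0x2070C (21 bits → U+2070C).

U+2070C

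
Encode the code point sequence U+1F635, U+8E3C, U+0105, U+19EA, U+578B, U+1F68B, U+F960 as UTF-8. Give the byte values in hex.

U+1F635: 4-byte form → F0 9F 98 B5.
U+8E3C: 3-byte form → E8 B8 BC.
U+0105: 2-byte form → C4 85.
U+19EA: 3-byte form → E1 A7 AA.
U+578B: 3-byte form → E5 9E 8B.
U+1F68B: 4-byte form → F0 9F 9A 8B.
U+F960: 3-byte form → EF A5 A0.
Concatenated (22 bytes): F0 9F 98 B5 E8 B8 BC C4 85 E1 A7 AA E5 9E 8B F0 9F 9A 8B EF A5 A0.

F0 9F 98 B5 E8 B8 BC C4 85 E1 A7 AA E5 9E 8B F0 9F 9A 8B EF A5 A0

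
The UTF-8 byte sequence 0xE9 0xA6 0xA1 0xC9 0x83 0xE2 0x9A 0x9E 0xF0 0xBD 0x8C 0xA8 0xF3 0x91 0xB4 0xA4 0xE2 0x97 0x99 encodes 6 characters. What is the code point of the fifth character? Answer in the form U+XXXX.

U+D1D24

Offset 0: leading byte 0xE9 = 11101001 → 3-byte char #1 = E9 A6 A1.
Offset 3: leading byte 0xC9 = 11001001 → 2-byte char #2 = C9 83.
Offset 5: leading byte 0xE2 = 11100010 → 3-byte char #3 = E2 9A 9E.
Offset 8: leading byte 0xF0 = 11110000 → 4-byte char #4 = F0 BD 8C A8.
Offset 12: leading byte 0xF3 = 11110011 → 4-byte char #5 = F3 91 B4 A4.
Leading byte 0xF3 = 11110011 matches 11110xxx → 4-byte sequence.
Byte 1: 0xF3 = 11110011, payload 011 (3 bits).
Byte 2: 0x91 = 10010001 (10xxxxxx ✓), payload 010001.
Byte 3: 0xB4 = 10110100 (10xxxxxx ✓), payload 110100.
Byte 4: 0xA4 = 10100100 (10xxxxxx ✓), payload 100100.
Concatenate: 011010001110100100100 = 0xD1D24 (21 bits → U+D1D24).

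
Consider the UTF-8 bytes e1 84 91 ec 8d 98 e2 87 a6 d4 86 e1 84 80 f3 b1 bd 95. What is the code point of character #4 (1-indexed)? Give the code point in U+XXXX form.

U+0506

Offset 0: leading byte 0xE1 = 11100001 → 3-byte char #1 = E1 84 91.
Offset 3: leading byte 0xEC = 11101100 → 3-byte char #2 = EC 8D 98.
Offset 6: leading byte 0xE2 = 11100010 → 3-byte char #3 = E2 87 A6.
Offset 9: leading byte 0xD4 = 11010100 → 2-byte char #4 = D4 86.
Leading byte 0xD4 = 11010100 matches 110xxxxx → 2-byte sequence.
Byte 1: 0xD4 = 11010100, payload 10100 (5 bits).
Byte 2: 0x86 = 10000110 (10xxxxxx ✓), payload 000110.
Concatenate: 10100000110 = 0x506 (11 bits → U+0506).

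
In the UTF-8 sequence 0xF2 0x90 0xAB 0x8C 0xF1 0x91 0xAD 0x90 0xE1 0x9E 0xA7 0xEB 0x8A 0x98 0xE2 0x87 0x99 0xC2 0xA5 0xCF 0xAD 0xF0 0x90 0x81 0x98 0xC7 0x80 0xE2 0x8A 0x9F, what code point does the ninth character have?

U+01C0

Offset 0: leading byte 0xF2 = 11110010 → 4-byte char #1 = F2 90 AB 8C.
Offset 4: leading byte 0xF1 = 11110001 → 4-byte char #2 = F1 91 AD 90.
Offset 8: leading byte 0xE1 = 11100001 → 3-byte char #3 = E1 9E A7.
Offset 11: leading byte 0xEB = 11101011 → 3-byte char #4 = EB 8A 98.
Offset 14: leading byte 0xE2 = 11100010 → 3-byte char #5 = E2 87 99.
Offset 17: leading byte 0xC2 = 11000010 → 2-byte char #6 = C2 A5.
Offset 19: leading byte 0xCF = 11001111 → 2-byte char #7 = CF AD.
Offset 21: leading byte 0xF0 = 11110000 → 4-byte char #8 = F0 90 81 98.
Offset 25: leading byte 0xC7 = 11000111 → 2-byte char #9 = C7 80.
Leading byte 0xC7 = 11000111 matches 110xxxxx → 2-byte sequence.
Byte 1: 0xC7 = 11000111, payload 00111 (5 bits).
Byte 2: 0x80 = 10000000 (10xxxxxx ✓), payload 000000.
Concatenate: 00111000000 = 0x1C0 (11 bits → U+01C0).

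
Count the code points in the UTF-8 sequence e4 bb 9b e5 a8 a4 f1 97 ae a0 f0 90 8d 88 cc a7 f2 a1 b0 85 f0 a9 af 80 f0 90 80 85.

8

Byte at offset 0: 0xE4 = 11100100 → 3-byte char (#1). Advance 3.
Byte at offset 3: 0xE5 = 11100101 → 3-byte char (#2). Advance 3.
Byte at offset 6: 0xF1 = 11110001 → 4-byte char (#3). Advance 4.
Byte at offset 10: 0xF0 = 11110000 → 4-byte char (#4). Advance 4.
Byte at offset 14: 0xCC = 11001100 → 2-byte char (#5). Advance 2.
Byte at offset 16: 0xF2 = 11110010 → 4-byte char (#6). Advance 4.
Byte at offset 20: 0xF0 = 11110000 → 4-byte char (#7). Advance 4.
Byte at offset 24: 0xF0 = 11110000 → 4-byte char (#8). Advance 4.
Reached end at offset 28 after 8 code points.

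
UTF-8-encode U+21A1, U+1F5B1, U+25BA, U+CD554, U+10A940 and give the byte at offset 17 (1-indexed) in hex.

0xA5

1-indexed offset 17 is 0-indexed offset 16.
U+21A1 → 3-byte form E2 86 A1 at offsets 0–2.
U+1F5B1 → 4-byte form F0 9F 96 B1 at offsets 3–6.
U+25BA → 3-byte form E2 96 BA at offsets 7–9.
U+CD554 → 4-byte form F3 8D 95 94 at offsets 10–13.
U+10A940 → 4-byte form F4 8A A5 80 at offsets 14–17.
Offset 16 falls in char 5's range; it's byte 3 of F4 8A A5 80 = 0xA5.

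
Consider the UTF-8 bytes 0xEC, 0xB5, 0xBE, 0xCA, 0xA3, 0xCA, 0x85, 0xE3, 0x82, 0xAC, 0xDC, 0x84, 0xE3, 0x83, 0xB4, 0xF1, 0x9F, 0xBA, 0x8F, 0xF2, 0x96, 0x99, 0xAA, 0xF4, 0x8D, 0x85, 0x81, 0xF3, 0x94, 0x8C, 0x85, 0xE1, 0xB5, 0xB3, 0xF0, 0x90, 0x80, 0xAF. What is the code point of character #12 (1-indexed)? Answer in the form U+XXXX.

Offset 0: leading byte 0xEC = 11101100 → 3-byte char #1 = EC B5 BE.
Offset 3: leading byte 0xCA = 11001010 → 2-byte char #2 = CA A3.
Offset 5: leading byte 0xCA = 11001010 → 2-byte char #3 = CA 85.
Offset 7: leading byte 0xE3 = 11100011 → 3-byte char #4 = E3 82 AC.
Offset 10: leading byte 0xDC = 11011100 → 2-byte char #5 = DC 84.
Offset 12: leading byte 0xE3 = 11100011 → 3-byte char #6 = E3 83 B4.
Offset 15: leading byte 0xF1 = 11110001 → 4-byte char #7 = F1 9F BA 8F.
Offset 19: leading byte 0xF2 = 11110010 → 4-byte char #8 = F2 96 99 AA.
Offset 23: leading byte 0xF4 = 11110100 → 4-byte char #9 = F4 8D 85 81.
Offset 27: leading byte 0xF3 = 11110011 → 4-byte char #10 = F3 94 8C 85.
Offset 31: leading byte 0xE1 = 11100001 → 3-byte char #11 = E1 B5 B3.
Offset 34: leading byte 0xF0 = 11110000 → 4-byte char #12 = F0 90 80 AF.
Leading byte 0xF0 = 11110000 matches 11110xxx → 4-byte sequence.
Byte 1: 0xF0 = 11110000, payload 000 (3 bits).
Byte 2: 0x90 = 10010000 (10xxxxxx ✓), payload 010000.
Byte 3: 0x80 = 10000000 (10xxxxxx ✓), payload 000000.
Byte 4: 0xAF = 10101111 (10xxxxxx ✓), payload 101111.
Concatenate: 000010000000000101111 = 0x1002F (21 bits → U+1002F).

U+1002F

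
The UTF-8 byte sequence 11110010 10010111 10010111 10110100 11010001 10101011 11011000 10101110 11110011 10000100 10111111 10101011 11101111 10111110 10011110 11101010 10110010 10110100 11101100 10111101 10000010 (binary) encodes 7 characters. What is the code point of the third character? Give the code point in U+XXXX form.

Offset 0: leading byte 0xF2 = 11110010 → 4-byte char #1 = F2 97 97 B4.
Offset 4: leading byte 0xD1 = 11010001 → 2-byte char #2 = D1 AB.
Offset 6: leading byte 0xD8 = 11011000 → 2-byte char #3 = D8 AE.
Leading byte 0xD8 = 11011000 matches 110xxxxx → 2-byte sequence.
Byte 1: 0xD8 = 11011000, payload 11000 (5 bits).
Byte 2: 0xAE = 10101110 (10xxxxxx ✓), payload 101110.
Concatenate: 11000101110 = 0x62E (11 bits → U+062E).

U+062E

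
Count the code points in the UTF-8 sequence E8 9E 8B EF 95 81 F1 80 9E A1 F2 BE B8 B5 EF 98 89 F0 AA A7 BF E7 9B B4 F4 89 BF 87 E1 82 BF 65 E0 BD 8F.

Byte at offset 0: 0xE8 = 11101000 → 3-byte char (#1). Advance 3.
Byte at offset 3: 0xEF = 11101111 → 3-byte char (#2). Advance 3.
Byte at offset 6: 0xF1 = 11110001 → 4-byte char (#3). Advance 4.
Byte at offset 10: 0xF2 = 11110010 → 4-byte char (#4). Advance 4.
Byte at offset 14: 0xEF = 11101111 → 3-byte char (#5). Advance 3.
Byte at offset 17: 0xF0 = 11110000 → 4-byte char (#6). Advance 4.
Byte at offset 21: 0xE7 = 11100111 → 3-byte char (#7). Advance 3.
Byte at offset 24: 0xF4 = 11110100 → 4-byte char (#8). Advance 4.
Byte at offset 28: 0xE1 = 11100001 → 3-byte char (#9). Advance 3.
Byte at offset 31: 0x65 = 01100101 → 1-byte char (#10). Advance 1.
Byte at offset 32: 0xE0 = 11100000 → 3-byte char (#11). Advance 3.
Reached end at offset 35 after 11 code points.

11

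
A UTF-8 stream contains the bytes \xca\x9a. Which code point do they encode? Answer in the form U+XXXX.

Leading byte 0xCA = 11001010 matches 110xxxxx → 2-byte sequence.
Byte 1: 0xCA = 11001010, payload 01010 (5 bits).
Byte 2: 0x9A = 10011010 (10xxxxxx ✓), payload 011010.
Concatenate: 01010011010 = 0x29A (11 bits → U+029A).

U+029A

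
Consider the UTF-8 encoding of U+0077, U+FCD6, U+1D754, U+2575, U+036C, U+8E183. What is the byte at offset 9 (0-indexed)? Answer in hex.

0x95

U+0077 → 1-byte form 77 at offsets 0–0.
U+FCD6 → 3-byte form EF B3 96 at offsets 1–3.
U+1D754 → 4-byte form F0 9D 9D 94 at offsets 4–7.
U+2575 → 3-byte form E2 95 B5 at offsets 8–10.
Offset 9 falls in char 4's range; it's byte 2 of E2 95 B5 = 0x95.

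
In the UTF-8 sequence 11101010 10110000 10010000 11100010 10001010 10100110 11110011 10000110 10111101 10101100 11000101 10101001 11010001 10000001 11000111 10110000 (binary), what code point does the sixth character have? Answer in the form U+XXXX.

Offset 0: leading byte 0xEA = 11101010 → 3-byte char #1 = EA B0 90.
Offset 3: leading byte 0xE2 = 11100010 → 3-byte char #2 = E2 8A A6.
Offset 6: leading byte 0xF3 = 11110011 → 4-byte char #3 = F3 86 BD AC.
Offset 10: leading byte 0xC5 = 11000101 → 2-byte char #4 = C5 A9.
Offset 12: leading byte 0xD1 = 11010001 → 2-byte char #5 = D1 81.
Offset 14: leading byte 0xC7 = 11000111 → 2-byte char #6 = C7 B0.
Leading byte 0xC7 = 11000111 matches 110xxxxx → 2-byte sequence.
Byte 1: 0xC7 = 11000111, payload 00111 (5 bits).
Byte 2: 0xB0 = 10110000 (10xxxxxx ✓), payload 110000.
Concatenate: 00111110000 = 0x1F0 (11 bits → U+01F0).

U+01F0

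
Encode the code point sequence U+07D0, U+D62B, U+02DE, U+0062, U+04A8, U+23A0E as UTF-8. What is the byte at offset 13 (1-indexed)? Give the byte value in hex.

0xA8

1-indexed offset 13 is 0-indexed offset 12.
U+07D0 → 2-byte form DF 90 at offsets 0–1.
U+D62B → 3-byte form ED 98 AB at offsets 2–4.
U+02DE → 2-byte form CB 9E at offsets 5–6.
U+0062 → 1-byte form 62 at offsets 7–7.
U+04A8 → 2-byte form D2 A8 at offsets 8–9.
U+23A0E → 4-byte form F0 A3 A8 8E at offsets 10–13.
Offset 12 falls in char 6's range; it's byte 3 of F0 A3 A8 8E = 0xA8.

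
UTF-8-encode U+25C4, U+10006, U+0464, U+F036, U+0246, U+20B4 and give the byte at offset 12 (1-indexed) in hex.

1-indexed offset 12 is 0-indexed offset 11.
U+25C4 → 3-byte form E2 97 84 at offsets 0–2.
U+10006 → 4-byte form F0 90 80 86 at offsets 3–6.
U+0464 → 2-byte form D1 A4 at offsets 7–8.
U+F036 → 3-byte form EF 80 B6 at offsets 9–11.
Offset 11 falls in char 4's range; it's byte 3 of EF 80 B6 = 0xB6.

0xB6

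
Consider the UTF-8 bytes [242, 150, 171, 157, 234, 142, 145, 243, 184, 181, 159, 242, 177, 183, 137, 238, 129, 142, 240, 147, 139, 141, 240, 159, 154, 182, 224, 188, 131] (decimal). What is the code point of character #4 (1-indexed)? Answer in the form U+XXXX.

U+B1DC9

Offset 0: leading byte 0xF2 = 11110010 → 4-byte char #1 = F2 96 AB 9D.
Offset 4: leading byte 0xEA = 11101010 → 3-byte char #2 = EA 8E 91.
Offset 7: leading byte 0xF3 = 11110011 → 4-byte char #3 = F3 B8 B5 9F.
Offset 11: leading byte 0xF2 = 11110010 → 4-byte char #4 = F2 B1 B7 89.
Leading byte 0xF2 = 11110010 matches 11110xxx → 4-byte sequence.
Byte 1: 0xF2 = 11110010, payload 010 (3 bits).
Byte 2: 0xB1 = 10110001 (10xxxxxx ✓), payload 110001.
Byte 3: 0xB7 = 10110111 (10xxxxxx ✓), payload 110111.
Byte 4: 0x89 = 10001001 (10xxxxxx ✓), payload 001001.
Concatenate: 010110001110111001001 = 0xB1DC9 (21 bits → U+B1DC9).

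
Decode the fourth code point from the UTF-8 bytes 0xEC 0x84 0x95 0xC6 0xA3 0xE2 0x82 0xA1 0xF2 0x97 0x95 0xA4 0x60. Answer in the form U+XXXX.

Offset 0: leading byte 0xEC = 11101100 → 3-byte char #1 = EC 84 95.
Offset 3: leading byte 0xC6 = 11000110 → 2-byte char #2 = C6 A3.
Offset 5: leading byte 0xE2 = 11100010 → 3-byte char #3 = E2 82 A1.
Offset 8: leading byte 0xF2 = 11110010 → 4-byte char #4 = F2 97 95 A4.
Leading byte 0xF2 = 11110010 matches 11110xxx → 4-byte sequence.
Byte 1: 0xF2 = 11110010, payload 010 (3 bits).
Byte 2: 0x97 = 10010111 (10xxxxxx ✓), payload 010111.
Byte 3: 0x95 = 10010101 (10xxxxxx ✓), payload 010101.
Byte 4: 0xA4 = 10100100 (10xxxxxx ✓), payload 100100.
Concatenate: 010010111010101100100 = 0x97564 (21 bits → U+97564).

U+97564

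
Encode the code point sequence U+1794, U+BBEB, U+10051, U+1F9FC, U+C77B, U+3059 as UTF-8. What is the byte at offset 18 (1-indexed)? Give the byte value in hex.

1-indexed offset 18 is 0-indexed offset 17.
U+1794 → 3-byte form E1 9E 94 at offsets 0–2.
U+BBEB → 3-byte form EB AF AB at offsets 3–5.
U+10051 → 4-byte form F0 90 81 91 at offsets 6–9.
U+1F9FC → 4-byte form F0 9F A7 BC at offsets 10–13.
U+C77B → 3-byte form EC 9D BB at offsets 14–16.
U+3059 → 3-byte form E3 81 99 at offsets 17–19.
Offset 17 falls in char 6's range; it's byte 1 of E3 81 99 = 0xE3.

0xE3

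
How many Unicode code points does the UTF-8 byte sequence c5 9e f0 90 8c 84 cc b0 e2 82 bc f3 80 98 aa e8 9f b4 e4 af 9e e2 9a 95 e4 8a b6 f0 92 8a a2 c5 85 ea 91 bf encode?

12

Byte at offset 0: 0xC5 = 11000101 → 2-byte char (#1). Advance 2.
Byte at offset 2: 0xF0 = 11110000 → 4-byte char (#2). Advance 4.
Byte at offset 6: 0xCC = 11001100 → 2-byte char (#3). Advance 2.
Byte at offset 8: 0xE2 = 11100010 → 3-byte char (#4). Advance 3.
Byte at offset 11: 0xF3 = 11110011 → 4-byte char (#5). Advance 4.
Byte at offset 15: 0xE8 = 11101000 → 3-byte char (#6). Advance 3.
Byte at offset 18: 0xE4 = 11100100 → 3-byte char (#7). Advance 3.
Byte at offset 21: 0xE2 = 11100010 → 3-byte char (#8). Advance 3.
Byte at offset 24: 0xE4 = 11100100 → 3-byte char (#9). Advance 3.
Byte at offset 27: 0xF0 = 11110000 → 4-byte char (#10). Advance 4.
Byte at offset 31: 0xC5 = 11000101 → 2-byte char (#11). Advance 2.
Byte at offset 33: 0xEA = 11101010 → 3-byte char (#12). Advance 3.
Reached end at offset 36 after 12 code points.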